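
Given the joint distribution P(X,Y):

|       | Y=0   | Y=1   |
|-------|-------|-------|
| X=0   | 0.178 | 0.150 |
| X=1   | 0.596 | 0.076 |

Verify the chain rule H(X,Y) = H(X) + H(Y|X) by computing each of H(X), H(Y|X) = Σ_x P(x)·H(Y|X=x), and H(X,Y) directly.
H(X) = 0.9129 bits, H(Y|X) = 0.6684 bits, H(X,Y) = 1.5813 bits

Marginal of X (row sums):
  P(X=0) = 0.178 + 0.150 = 0.328
  P(X=1) = 0.596 + 0.076 = 0.672
H(X) = -[0.328·log₂(0.328) + 0.672·log₂(0.672)]
  = 0.5275 + 0.3854 = 0.9129 bits

H(Y|X) = Σ_x P(x)·H(Y|X=x):
  X=0: P(X=0) = 0.328, P(Y|X=0) = (89/164, 75/164) → H(Y|X=0) = 0.9947
  X=1: P(X=1) = 0.672, P(Y|X=1) = (149/168, 19/168) → H(Y|X=1) = 0.5092
H(Y|X) = 0.328·0.9947 + 0.672·0.5092 = 0.6684 bits

H(X,Y) = -Σ_{x,y} P(x,y) log₂ P(x,y). Per-cell terms -P(x,y)·log₂P(x,y):
  X=0: 0.4432, 0.4105
  X=1: 0.4450, 0.2826
Sum of the 4 terms: H(X,Y) = 1.5813 bits

Chain rule check:
  H(X) + H(Y|X) = 0.9129 + 0.6684 = 1.5813 bits
  H(X,Y) = 1.5813 bits
✓ Chain rule verified.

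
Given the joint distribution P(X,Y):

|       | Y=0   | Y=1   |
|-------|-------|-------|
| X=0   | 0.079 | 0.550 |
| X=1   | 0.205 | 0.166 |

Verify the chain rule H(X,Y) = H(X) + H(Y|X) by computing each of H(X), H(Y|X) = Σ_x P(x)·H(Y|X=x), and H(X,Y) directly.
H(X) = 0.9514 bits, H(Y|X) = 0.7110 bits, H(X,Y) = 1.6624 bits

Marginal of X (row sums):
  P(X=0) = 0.079 + 0.550 = 0.629
  P(X=1) = 0.205 + 0.166 = 0.371
H(X) = -[0.629·log₂(0.629) + 0.371·log₂(0.371)]
  = 0.42072 + 0.53072 = 0.9514 bits

H(Y|X) = Σ_x P(x)·H(Y|X=x):
  X=0: P(X=0) = 0.629, P(Y|X=0) = (79/629, 550/629) → H(Y|X=0) = 0.54524
  X=1: P(X=1) = 0.371, P(Y|X=1) = (205/371, 166/371) → H(Y|X=1) = 0.99201
H(Y|X) = 0.629·0.54524 + 0.371·0.99201 = 0.7110 bits

H(X,Y) = -Σ_{x,y} P(x,y) log₂ P(x,y). Per-cell terms -P(x,y)·log₂P(x,y):
  X=0: 0.28930, 0.47437
  X=1: 0.46869, 0.43006
Sum of the 4 terms: H(X,Y) = 1.6624 bits

Chain rule check:
  H(X) + H(Y|X) = 0.9514 + 0.7110 = 1.6624 bits
  H(X,Y) = 1.6624 bits
✓ Chain rule verified.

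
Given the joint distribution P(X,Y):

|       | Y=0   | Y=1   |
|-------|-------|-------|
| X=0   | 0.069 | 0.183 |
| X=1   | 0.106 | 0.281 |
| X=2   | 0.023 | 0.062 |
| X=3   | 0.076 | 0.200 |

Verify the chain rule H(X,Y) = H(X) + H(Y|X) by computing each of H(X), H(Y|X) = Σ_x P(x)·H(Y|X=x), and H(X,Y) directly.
H(X) = 1.8460 bits, H(Y|X) = 0.8471 bits, H(X,Y) = 2.6932 bits

Marginal of X (row sums):
  P(X=0) = 0.069 + 0.183 = 0.252
  P(X=1) = 0.106 + 0.281 = 0.387
  P(X=2) = 0.023 + 0.062 = 0.085
  P(X=3) = 0.076 + 0.200 = 0.276
H(X) = -[0.252·log₂(0.252) + 0.387·log₂(0.387) + 0.085·log₂(0.085) + 0.276·log₂(0.276)]
  = 0.50110 + 0.53003 + 0.30229 + 0.51260 = 1.8460 bits

H(Y|X) = Σ_x P(x)·H(Y|X=x):
  X=0: P(X=0) = 0.252, P(Y|X=0) = (23/84, 61/84) → H(Y|X=0) = 0.84688
  X=1: P(X=1) = 0.387, P(Y|X=1) = (106/387, 281/387) → H(Y|X=1) = 0.84701
  X=2: P(X=2) = 0.085, P(Y|X=2) = (23/85, 62/85) → H(Y|X=2) = 0.84231
  X=3: P(X=3) = 0.276, P(Y|X=3) = (19/69, 50/69) → H(Y|X=3) = 0.84905
H(Y|X) = 0.252·0.84688 + 0.387·0.84701 + 0.085·0.84231 + 0.276·0.84905 = 0.8471 bits

H(X,Y) = -Σ_{x,y} P(x,y) log₂ P(x,y). Per-cell terms -P(x,y)·log₂P(x,y):
  X=0: 0.26615, 0.44837
  X=1: 0.34321, 0.51461
  X=2: 0.12517, 0.24872
  X=3: 0.28256, 0.46439
Sum of the 8 terms: H(X,Y) = 2.6932 bits

Chain rule check:
  H(X) + H(Y|X) = 1.8460 + 0.8471 = 2.6931 bits
  H(X,Y) = 2.6932 bits
✓ Chain rule verified (Δ = 0.0001 is 4-dp rounding noise: each of the three values was rounded independently).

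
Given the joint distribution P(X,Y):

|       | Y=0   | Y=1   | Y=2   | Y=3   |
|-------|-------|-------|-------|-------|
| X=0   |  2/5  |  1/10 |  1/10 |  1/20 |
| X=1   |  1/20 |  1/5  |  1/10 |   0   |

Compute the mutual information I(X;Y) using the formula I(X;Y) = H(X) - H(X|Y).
0.2321 bits

I(X;Y) = H(X) - H(X|Y)

Marginal of X (row sums):
  P(X=0) = 2/5 + 1/10 + 1/10 + 1/20 = 13/20
  P(X=1) = 1/20 + 1/5 + 1/10 + 0 = 7/20
H(X) = -[(13/20)·log₂(13/20) + (7/20)·log₂(7/20)]
  = 0.40397 + 0.53010 = 0.93407 bits

Marginal of Y (column sums):
  P(Y=0) = 2/5 + 1/20 = 9/20
  P(Y=1) = 1/10 + 1/5 = 3/10
  P(Y=2) = 1/10 + 1/10 = 1/5
  P(Y=3) = 1/20 + 0 = 1/20
H(X|Y) = Σ_y P(y)·H(X|Y=y):
  Y=0: P(Y=0) = 9/20, P(X|Y=0) = (8/9, 1/9) → H(X|Y=0) = 0.50326
  Y=1: P(Y=1) = 3/10, P(X|Y=1) = (1/3, 2/3) → H(X|Y=1) = 0.91830
  Y=2: P(Y=2) = 1/5, P(X|Y=2) = (1/2, 1/2) → H(X|Y=2) = 1.00000
  Y=3: P(Y=3) = 1/20, P(X|Y=3) = (1, 0) → H(X|Y=3) = 0.00000
H(X|Y) = (9/20)·0.50326 + (3/10)·0.91830 + (1/5)·1.00000 + (1/20)·0.00000 = 0.70196 bits

I(X;Y) = H(X) - H(X|Y) = 0.93407 - 0.70196 = 0.2321 bits

Cross-check via I(X;Y) = H(X) + H(Y) - H(X,Y): computing H(Y) from the column sums and H(X,Y) from the 8 cells in the same way gives H(Y) = 1.71997 bits and H(X,Y) = 2.42193 bits, so
I(X;Y) = 0.93407 + 1.71997 - 2.42193 = 0.2321 bits ✓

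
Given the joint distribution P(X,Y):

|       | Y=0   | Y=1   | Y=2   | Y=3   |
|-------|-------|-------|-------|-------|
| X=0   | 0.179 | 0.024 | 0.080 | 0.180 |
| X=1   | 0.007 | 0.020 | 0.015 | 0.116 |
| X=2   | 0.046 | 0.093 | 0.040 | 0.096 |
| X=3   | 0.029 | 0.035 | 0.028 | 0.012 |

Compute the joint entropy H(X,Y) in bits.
3.4963 bits

H(X,Y) = -Σ_{x,y} P(x,y) log₂ P(x,y). Per-cell terms -P(x,y)·log₂P(x,y):
  X=0: 0.444272, 0.129140, 0.291508, 0.445308
  X=1: 0.050109, 0.112877, 0.090883, 0.360505
  X=2: 0.204342, 0.318676, 0.185754, 0.324559
  X=3: 0.148126, 0.169278, 0.144436, 0.076570
Sum of the 16 terms: H(X,Y) = 3.4963 bits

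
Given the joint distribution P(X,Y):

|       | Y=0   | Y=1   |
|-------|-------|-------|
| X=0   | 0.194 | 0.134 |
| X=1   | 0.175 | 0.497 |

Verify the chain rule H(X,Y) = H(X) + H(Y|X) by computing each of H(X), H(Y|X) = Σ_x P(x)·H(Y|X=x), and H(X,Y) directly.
H(X) = 0.9129 bits, H(Y|X) = 0.8760 bits, H(X,Y) = 1.7889 bits

Marginal of X (row sums):
  P(X=0) = 0.194 + 0.134 = 0.328
  P(X=1) = 0.175 + 0.497 = 0.672
H(X) = -[0.328·log₂(0.328) + 0.672·log₂(0.672)]
  = 0.52750 + 0.38537 = 0.9129 bits

H(Y|X) = Σ_x P(x)·H(Y|X=x):
  X=0: P(X=0) = 0.328, P(Y|X=0) = (97/164, 67/164) → H(Y|X=0) = 0.97573
  X=1: P(X=1) = 0.672, P(Y|X=1) = (25/96, 71/96) → H(Y|X=1) = 0.82737
H(Y|X) = 0.328·0.97573 + 0.672·0.82737 = 0.8760 bits

H(X,Y) = -Σ_{x,y} P(x,y) log₂ P(x,y). Per-cell terms -P(x,y)·log₂P(x,y):
  X=0: 0.45898, 0.38856
  X=1: 0.44005, 0.50132
Sum of the 4 terms: H(X,Y) = 1.7889 bits

Chain rule check:
  H(X) + H(Y|X) = 0.9129 + 0.8760 = 1.7889 bits
  H(X,Y) = 1.7889 bits
✓ Chain rule verified.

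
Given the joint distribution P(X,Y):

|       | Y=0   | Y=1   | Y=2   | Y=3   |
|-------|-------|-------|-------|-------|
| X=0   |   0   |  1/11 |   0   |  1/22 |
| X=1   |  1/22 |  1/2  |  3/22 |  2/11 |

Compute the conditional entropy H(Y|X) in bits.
1.4844 bits

H(Y|X) = H(X,Y) - H(X)

H(X,Y) = -Σ_{x,y} P(x,y) log₂ P(x,y). Per-cell terms -P(x,y)·log₂P(x,y):
  X=0: 0.00000, 0.31449, 0.00000, 0.20270
  X=1: 0.20270, 0.50000, 0.39197, 0.44717
  (cells with P = 0 contribute 0)
Sum of the 8 terms: H(X,Y) = 2.0590 bits

Marginal of X (row sums):
  P(X=0) = 0 + 1/11 + 0 + 1/22 = 3/22
  P(X=1) = 1/22 + 1/2 + 3/22 + 2/11 = 19/22
H(X) = -[(3/22)·log₂(3/22) + (19/22)·log₂(19/22)]
  = 0.39197 + 0.18266 = 0.5746 bits

H(Y|X) = H(X,Y) - H(X) = 2.0590 - 0.5746 = 1.4844 bits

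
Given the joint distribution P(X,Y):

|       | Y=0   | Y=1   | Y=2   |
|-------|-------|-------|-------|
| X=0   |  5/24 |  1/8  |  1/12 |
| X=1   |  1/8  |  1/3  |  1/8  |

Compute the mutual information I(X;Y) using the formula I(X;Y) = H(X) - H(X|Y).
0.0720 bits

I(X;Y) = H(X) - H(X|Y)

Marginal of X (row sums):
  P(X=0) = 5/24 + 1/8 + 1/12 = 5/12
  P(X=1) = 1/8 + 1/3 + 1/8 = 7/12
H(X) = -[(5/12)·log₂(5/12) + (7/12)·log₂(7/12)]
  = 0.526264 + 0.453604 = 0.97987 bits

Marginal of Y (column sums):
  P(Y=0) = 5/24 + 1/8 = 1/3
  P(Y=1) = 1/8 + 1/3 = 11/24
  P(Y=2) = 1/12 + 1/8 = 5/24
H(X|Y) = Σ_y P(y)·H(X|Y=y):
  Y=0: P(Y=0) = 1/3, P(X|Y=0) = (5/8, 3/8) → H(X|Y=0) = 0.954434
  Y=1: P(Y=1) = 11/24, P(X|Y=1) = (3/11, 8/11) → H(X|Y=1) = 0.845351
  Y=2: P(Y=2) = 5/24, P(X|Y=2) = (2/5, 3/5) → H(X|Y=2) = 0.970951
H(X|Y) = (1/3)·0.954434 + (11/24)·0.845351 + (5/24)·0.970951 = 0.90788 bits

I(X;Y) = H(X) - H(X|Y) = 0.97987 - 0.90788 = 0.0720 bits

Cross-check via I(X;Y) = H(X) + H(Y) - H(X,Y): computing H(Y) from the column sums and H(X,Y) from the 6 cells in the same way gives H(Y) = 1.51565 bits and H(X,Y) = 2.42353 bits, so
I(X;Y) = 0.97987 + 1.51565 - 2.42353 = 0.0720 bits ✓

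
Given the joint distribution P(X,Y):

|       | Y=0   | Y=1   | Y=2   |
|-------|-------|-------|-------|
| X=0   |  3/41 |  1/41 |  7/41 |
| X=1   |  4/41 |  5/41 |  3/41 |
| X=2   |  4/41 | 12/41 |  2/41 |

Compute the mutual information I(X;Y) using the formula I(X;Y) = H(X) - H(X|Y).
0.2241 bits

I(X;Y) = H(X) - H(X|Y)

Marginal of X (row sums):
  P(X=0) = 3/41 + 1/41 + 7/41 = 11/41
  P(X=1) = 4/41 + 5/41 + 3/41 = 12/41
  P(X=2) = 4/41 + 12/41 + 2/41 = 18/41
H(X) = -[(11/41)·log₂(11/41) + (12/41)·log₂(12/41) + (18/41)·log₂(18/41)]
  = 0.5093 + 0.5188 + 0.5214 = 1.5495 bits

Marginal of Y (column sums):
  P(Y=0) = 3/41 + 4/41 + 4/41 = 11/41
  P(Y=1) = 1/41 + 5/41 + 12/41 = 18/41
  P(Y=2) = 7/41 + 3/41 + 2/41 = 12/41
H(X|Y) = Σ_y P(y)·H(X|Y=y):
  Y=0: P(Y=0) = 11/41, P(X|Y=0) = (3/11, 4/11, 4/11) → H(X|Y=0) = 1.5726
  Y=1: P(Y=1) = 18/41, P(X|Y=1) = (1/18, 5/18, 2/3) → H(X|Y=1) = 1.1350
  Y=2: P(Y=2) = 12/41, P(X|Y=2) = (7/12, 1/4, 1/6) → H(X|Y=2) = 1.3844
H(X|Y) = (11/41)·1.5726 + (18/41)·1.1350 + (12/41)·1.3844 = 1.3254 bits

I(X;Y) = H(X) - H(X|Y) = 1.5495 - 1.3254 = 0.2241 bits

Cross-check via I(X;Y) = H(X) + H(Y) - H(X,Y): computing H(Y) from the column sums and H(X,Y) from the 9 cells in the same way gives H(Y) = 1.5495 bits and H(X,Y) = 2.8749 bits, so
I(X;Y) = 1.5495 + 1.5495 - 2.8749 = 0.2241 bits ✓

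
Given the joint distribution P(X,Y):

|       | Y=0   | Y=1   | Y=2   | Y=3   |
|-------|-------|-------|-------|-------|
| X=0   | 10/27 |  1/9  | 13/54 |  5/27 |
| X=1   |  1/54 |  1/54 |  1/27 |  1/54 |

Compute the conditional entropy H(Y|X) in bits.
1.8788 bits

H(Y|X) = H(X,Y) - H(X)

H(X,Y) = -Σ_{x,y} P(x,y) log₂ P(x,y). Per-cell terms -P(x,y)·log₂P(x,y):
  X=0: 0.5307, 0.3522, 0.4946, 0.4505
  X=1: 0.1066, 0.1066, 0.1761, 0.1066
Sum of the 8 terms: H(X,Y) = 2.3239 bits

Marginal of X (row sums):
  P(X=0) = 10/27 + 1/9 + 13/54 + 5/27 = 49/54
  P(X=1) = 1/54 + 1/54 + 1/27 + 1/54 = 5/54
H(X) = -[(49/54)·log₂(49/54) + (5/54)·log₂(5/54)]
  = 0.1272 + 0.3179 = 0.4451 bits

H(Y|X) = H(X,Y) - H(X) = 2.3239 - 0.4451 = 1.8788 bits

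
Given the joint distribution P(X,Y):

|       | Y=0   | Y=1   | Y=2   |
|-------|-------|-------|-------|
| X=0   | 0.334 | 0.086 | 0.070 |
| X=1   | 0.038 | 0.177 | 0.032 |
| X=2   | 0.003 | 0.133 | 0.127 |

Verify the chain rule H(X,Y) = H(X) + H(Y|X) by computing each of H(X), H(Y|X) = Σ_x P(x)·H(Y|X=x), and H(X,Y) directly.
H(X) = 1.5093 bits, H(Y|X) = 1.1627 bits, H(X,Y) = 2.6721 bits

Marginal of X (row sums):
  P(X=0) = 0.334 + 0.086 + 0.070 = 0.490
  P(X=1) = 0.038 + 0.177 + 0.032 = 0.247
  P(X=2) = 0.003 + 0.133 + 0.127 = 0.263
H(X) = -[0.490·log₂(0.490) + 0.247·log₂(0.247) + 0.263·log₂(0.263)]
  = 0.5042817 + 0.4983020 + 0.5067656 = 1.5093 bits

H(Y|X) = Σ_x P(x)·H(Y|X=x):
  X=0: P(X=0) = 0.490, P(Y|X=0) = (167/245, 43/245, 1/7) → H(Y|X=0) = 1.2185444
  X=1: P(X=1) = 0.247, P(Y|X=1) = (2/13, 177/247, 32/247) → H(Y|X=1) = 1.1419404
  X=2: P(X=2) = 0.263, P(Y|X=2) = (3/263, 133/263, 127/263) → H(Y|X=2) = 1.0781950
H(Y|X) = 0.490·1.2185444 + 0.247·1.1419404 + 0.263·1.0781950 = 1.1627 bits

H(X,Y) = -Σ_{x,y} P(x,y) log₂ P(x,y). Per-cell terms -P(x,y)·log₂P(x,y):
  X=0: 0.5284147, 0.3043987, 0.2685551
  X=1: 0.1792786, 0.4421776, 0.1589051
  X=2: 0.0251425, 0.3870967, 0.3780916
Sum of the 9 terms: H(X,Y) = 2.6721 bits

Chain rule check:
  H(X) + H(Y|X) = 1.5093 + 1.1627 = 2.6720 bits
  H(X,Y) = 2.6721 bits
✓ Chain rule verified (Δ = 0.0001 is 4-dp rounding noise: each of the three values was rounded independently).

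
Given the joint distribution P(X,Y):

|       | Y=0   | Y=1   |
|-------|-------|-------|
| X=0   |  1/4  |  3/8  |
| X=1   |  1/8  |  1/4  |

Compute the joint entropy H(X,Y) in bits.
1.9056 bits

H(X,Y) = -Σ_{x,y} P(x,y) log₂ P(x,y). Per-cell terms -P(x,y)·log₂P(x,y):
  X=0: 0.5000, 0.5306
  X=1: 0.3750, 0.5000
Sum of the 4 terms: H(X,Y) = 1.9056 bits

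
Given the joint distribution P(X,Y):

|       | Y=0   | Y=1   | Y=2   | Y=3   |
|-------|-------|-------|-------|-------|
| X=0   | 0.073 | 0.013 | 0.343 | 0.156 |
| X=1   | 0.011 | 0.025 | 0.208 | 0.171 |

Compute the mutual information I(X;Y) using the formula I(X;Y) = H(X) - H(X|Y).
0.0434 bits

I(X;Y) = H(X) - H(X|Y)

Marginal of X (row sums):
  P(X=0) = 0.073 + 0.013 + 0.343 + 0.156 = 0.585
  P(X=1) = 0.011 + 0.025 + 0.208 + 0.171 = 0.415
H(X) = -[0.585·log₂(0.585) + 0.415·log₂(0.415)]
  = 0.45249 + 0.52656 = 0.97905 bits

Marginal of Y (column sums):
  P(Y=0) = 0.073 + 0.011 = 0.084
  P(Y=1) = 0.013 + 0.025 = 0.038
  P(Y=2) = 0.343 + 0.208 = 0.551
  P(Y=3) = 0.156 + 0.171 = 0.327
H(X|Y) = Σ_y P(y)·H(X|Y=y):
  Y=0: P(Y=0) = 0.084, P(X|Y=0) = (73/84, 11/84) → H(X|Y=0) = 0.56004
  Y=1: P(Y=1) = 0.038, P(X|Y=1) = (13/38, 25/38) → H(X|Y=1) = 0.92682
  Y=2: P(Y=2) = 0.551, P(X|Y=2) = (343/551, 208/551) → H(X|Y=2) = 0.95625
  Y=3: P(Y=3) = 0.327, P(X|Y=3) = (52/109, 57/109) → H(X|Y=3) = 0.99848
H(X|Y) = 0.084·0.56004 + 0.038·0.92682 + 0.551·0.95625 + 0.327·0.99848 = 0.93566 bits

I(X;Y) = H(X) - H(X|Y) = 0.97905 - 0.93566 = 0.0434 bits

Cross-check via I(X;Y) = H(X) + H(Y) - H(X,Y): computing H(Y) from the column sums and H(X,Y) from the 8 cells in the same way gives H(Y) = 1.48057 bits and H(X,Y) = 2.41624 bits, so
I(X;Y) = 0.97905 + 1.48057 - 2.41624 = 0.0434 bits ✓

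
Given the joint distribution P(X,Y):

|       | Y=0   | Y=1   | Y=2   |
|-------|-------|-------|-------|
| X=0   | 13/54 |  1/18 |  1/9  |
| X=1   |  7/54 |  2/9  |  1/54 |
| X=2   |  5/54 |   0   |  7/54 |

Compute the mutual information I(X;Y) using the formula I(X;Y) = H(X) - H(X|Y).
0.3240 bits

I(X;Y) = H(X) - H(X|Y)

Marginal of X (row sums):
  P(X=0) = 13/54 + 1/18 + 1/9 = 11/27
  P(X=1) = 7/54 + 2/9 + 1/54 = 10/27
  P(X=2) = 5/54 + 0 + 7/54 = 2/9
H(X) = -[(11/27)·log₂(11/27) + (10/27)·log₂(10/27) + (2/9)·log₂(2/9)]
  = 0.5278 + 0.5307 + 0.4822 = 1.5407 bits

Marginal of Y (column sums):
  P(Y=0) = 13/54 + 7/54 + 5/54 = 25/54
  P(Y=1) = 1/18 + 2/9 + 0 = 5/18
  P(Y=2) = 1/9 + 1/54 + 7/54 = 7/27
H(X|Y) = Σ_y P(y)·H(X|Y=y):
  Y=0: P(Y=0) = 25/54, P(X|Y=0) = (13/25, 7/25, 1/5) → H(X|Y=0) = 1.4692
  Y=1: P(Y=1) = 5/18, P(X|Y=1) = (1/5, 4/5, 0) → H(X|Y=1) = 0.7219
  Y=2: P(Y=2) = 7/27, P(X|Y=2) = (3/7, 1/14, 1/2) → H(X|Y=2) = 1.2958
H(X|Y) = (25/54)·1.4692 + (5/18)·0.7219 + (7/27)·1.2958 = 1.2167 bits

I(X;Y) = H(X) - H(X|Y) = 1.5407 - 1.2167 = 0.3240 bits

Cross-check via I(X;Y) = H(X) + H(Y) - H(X,Y): computing H(Y) from the column sums and H(X,Y) from the 9 cells in the same way gives H(Y) = 1.5326 bits and H(X,Y) = 2.7493 bits, so
I(X;Y) = 1.5407 + 1.5326 - 2.7493 = 0.3240 bits ✓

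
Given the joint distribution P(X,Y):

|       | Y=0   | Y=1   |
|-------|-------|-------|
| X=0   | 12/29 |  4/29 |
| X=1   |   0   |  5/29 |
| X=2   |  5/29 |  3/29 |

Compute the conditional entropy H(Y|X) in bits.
0.7109 bits

H(Y|X) = H(X,Y) - H(X)

H(X,Y) = -Σ_{x,y} P(x,y) log₂ P(x,y). Per-cell terms -P(x,y)·log₂P(x,y):
  X=0: 0.52677, 0.39420
  X=1: 0.00000, 0.43725
  X=2: 0.43725, 0.33859
  (cells with P = 0 contribute 0)
Sum of the 6 terms: H(X,Y) = 2.1341 bits

Marginal of X (row sums):
  P(X=0) = 12/29 + 4/29 = 16/29
  P(X=1) = 0 + 5/29 = 5/29
  P(X=2) = 5/29 + 3/29 = 8/29
H(X) = -[(16/29)·log₂(16/29) + (5/29)·log₂(5/29) + (8/29)·log₂(8/29)]
  = 0.47337 + 0.43725 + 0.51255 = 1.4232 bits

H(Y|X) = H(X,Y) - H(X) = 2.1341 - 1.4232 = 0.7109 bits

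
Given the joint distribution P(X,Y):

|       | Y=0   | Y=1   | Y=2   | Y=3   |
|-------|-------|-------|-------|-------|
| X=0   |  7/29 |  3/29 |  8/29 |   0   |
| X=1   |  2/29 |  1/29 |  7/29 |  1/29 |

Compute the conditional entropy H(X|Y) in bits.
0.8646 bits

H(X|Y) = H(X,Y) - H(Y)

H(X,Y) = -Σ_{x,y} P(x,y) log₂ P(x,y). Per-cell terms -P(x,y)·log₂P(x,y):
  X=0: 0.4949787, 0.3385881, 0.5125465, 0.0000000
  X=1: 0.2660677, 0.1675166, 0.4949787, 0.1675166
  (cells with P = 0 contribute 0)
Sum of the 8 terms: H(X,Y) = 2.442193 bits

Marginal of Y (column sums):
  P(Y=0) = 7/29 + 2/29 = 9/29
  P(Y=1) = 3/29 + 1/29 = 4/29
  P(Y=2) = 8/29 + 7/29 = 15/29
  P(Y=3) = 0 + 1/29 = 1/29
H(Y) = -[(9/29)·log₂(9/29) + (4/29)·log₂(4/29) + (15/29)·log₂(15/29) + (1/29)·log₂(1/29)]
  = 0.5238794 + 0.3942043 + 0.4919433 + 0.1675166 = 1.577544 bits

H(X|Y) = H(X,Y) - H(Y) = 2.442193 - 1.577544 = 0.8646 bits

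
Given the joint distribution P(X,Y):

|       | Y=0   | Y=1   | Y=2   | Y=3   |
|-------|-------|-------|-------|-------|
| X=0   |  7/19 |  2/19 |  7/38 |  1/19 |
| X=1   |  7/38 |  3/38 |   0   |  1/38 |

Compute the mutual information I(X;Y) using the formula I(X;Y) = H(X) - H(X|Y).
0.1066 bits

I(X;Y) = H(X) - H(X|Y)

Marginal of X (row sums):
  P(X=0) = 7/19 + 2/19 + 7/38 + 1/19 = 27/38
  P(X=1) = 7/38 + 3/38 + 0 + 1/38 = 11/38
H(X) = -[(27/38)·log₂(27/38) + (11/38)·log₂(11/38)]
  = 0.35032 + 0.51772 = 0.86804 bits

Marginal of Y (column sums):
  P(Y=0) = 7/19 + 7/38 = 21/38
  P(Y=1) = 2/19 + 3/38 = 7/38
  P(Y=2) = 7/38 + 0 = 7/38
  P(Y=3) = 1/19 + 1/38 = 3/38
H(X|Y) = Σ_y P(y)·H(X|Y=y):
  Y=0: P(Y=0) = 21/38, P(X|Y=0) = (2/3, 1/3) → H(X|Y=0) = 0.91830
  Y=1: P(Y=1) = 7/38, P(X|Y=1) = (4/7, 3/7) → H(X|Y=1) = 0.98523
  Y=2: P(Y=2) = 7/38, P(X|Y=2) = (1, 0) → H(X|Y=2) = 0.00000
  Y=3: P(Y=3) = 3/38, P(X|Y=3) = (2/3, 1/3) → H(X|Y=3) = 0.91830
H(X|Y) = (21/38)·0.91830 + (7/38)·0.98523 + (7/38)·0.00000 + (3/38)·0.91830 = 0.76147 bits

I(X;Y) = H(X) - H(X|Y) = 0.86804 - 0.76147 = 0.1066 bits

Cross-check via I(X;Y) = H(X) + H(Y) - H(X,Y): computing H(Y) from the column sums and H(X,Y) from the 8 cells in the same way gives H(Y) = 1.66118 bits and H(X,Y) = 2.42264 bits, so
I(X;Y) = 0.86804 + 1.66118 - 2.42264 = 0.1066 bits ✓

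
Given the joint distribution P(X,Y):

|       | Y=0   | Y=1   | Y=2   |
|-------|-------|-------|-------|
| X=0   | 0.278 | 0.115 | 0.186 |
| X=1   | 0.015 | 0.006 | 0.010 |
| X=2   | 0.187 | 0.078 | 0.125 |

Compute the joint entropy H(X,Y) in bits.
2.6396 bits

H(X,Y) = -Σ_{x,y} P(x,y) log₂ P(x,y). Per-cell terms -P(x,y)·log₂P(x,y):
  X=0: 0.5134, 0.3588, 0.4514
  X=1: 0.0909, 0.0443, 0.0664
  X=2: 0.4523, 0.2871, 0.3750
Sum of the 9 terms: H(X,Y) = 2.6396 bits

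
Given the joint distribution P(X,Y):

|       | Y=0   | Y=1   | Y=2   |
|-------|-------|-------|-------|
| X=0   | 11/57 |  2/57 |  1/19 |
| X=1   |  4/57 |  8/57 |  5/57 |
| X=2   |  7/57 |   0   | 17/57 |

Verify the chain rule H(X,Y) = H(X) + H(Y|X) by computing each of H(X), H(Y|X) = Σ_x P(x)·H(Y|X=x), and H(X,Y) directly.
H(X) = 1.5605 bits, H(Y|X) = 1.1574 bits, H(X,Y) = 2.7179 bits

Marginal of X (row sums):
  P(X=0) = 11/57 + 2/57 + 1/19 = 16/57
  P(X=1) = 4/57 + 8/57 + 5/57 = 17/57
  P(X=2) = 7/57 + 0 + 17/57 = 8/19
H(X) = -[(16/57)·log₂(16/57) + (17/57)·log₂(17/57) + (8/19)·log₂(8/19)]
  = 0.51450 + 0.52057 + 0.52544 = 1.5605 bits

H(Y|X) = Σ_x P(x)·H(Y|X=x):
  X=0: P(X=0) = 16/57, P(Y|X=0) = (11/16, 1/8, 3/16) → H(Y|X=0) = 1.19946
  X=1: P(X=1) = 17/57, P(Y|X=1) = (4/17, 8/17, 5/17) → H(Y|X=1) = 1.52219
  X=2: P(X=2) = 8/19, P(Y|X=2) = (7/24, 0, 17/24) → H(Y|X=2) = 0.87086
H(Y|X) = (16/57)·1.19946 + (17/57)·1.52219 + (8/19)·0.87086 = 1.1574 bits

H(X,Y) = -Σ_{x,y} P(x,y) log₂ P(x,y). Per-cell terms -P(x,y)·log₂P(x,y):
  X=0: 0.45804, 0.16958, 0.22358
  X=1: 0.26897, 0.39760, 0.30798
  X=2: 0.37156, 0.00000, 0.52057
  (cells with P = 0 contribute 0)
Sum of the 9 terms: H(X,Y) = 2.7179 bits

Chain rule check:
  H(X) + H(Y|X) = 1.5605 + 1.1574 = 2.7179 bits
  H(X,Y) = 2.7179 bits
✓ Chain rule verified.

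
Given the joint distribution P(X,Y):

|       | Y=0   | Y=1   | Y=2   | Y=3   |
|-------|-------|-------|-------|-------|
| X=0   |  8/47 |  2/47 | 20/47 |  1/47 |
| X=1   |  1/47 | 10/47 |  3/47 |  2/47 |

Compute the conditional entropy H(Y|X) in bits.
1.3865 bits

H(Y|X) = H(X,Y) - H(X)

H(X,Y) = -Σ_{x,y} P(x,y) log₂ P(x,y). Per-cell terms -P(x,y)·log₂P(x,y):
  X=0: 0.434824, 0.193812, 0.524536, 0.118183
  X=1: 0.118183, 0.475034, 0.253380, 0.193812
Sum of the 8 terms: H(X,Y) = 2.31176 bits

Marginal of X (row sums):
  P(X=0) = 8/47 + 2/47 + 20/47 + 1/47 = 31/47
  P(X=1) = 1/47 + 10/47 + 3/47 + 2/47 = 16/47
H(X) = -[(31/47)·log₂(31/47) + (16/47)·log₂(16/47)]
  = 0.396004 + 0.529222 = 0.92523 bits

H(Y|X) = H(X,Y) - H(X) = 2.31176 - 0.92523 = 1.3865 bits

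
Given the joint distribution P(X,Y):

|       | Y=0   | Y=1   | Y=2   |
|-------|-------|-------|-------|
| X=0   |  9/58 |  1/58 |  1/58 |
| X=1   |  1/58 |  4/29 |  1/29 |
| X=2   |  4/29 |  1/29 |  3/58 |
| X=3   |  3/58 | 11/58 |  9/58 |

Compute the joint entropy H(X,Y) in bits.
3.1576 bits

H(X,Y) = -Σ_{x,y} P(x,y) log₂ P(x,y). Per-cell terms -P(x,y)·log₂P(x,y):
  X=0: 0.41711, 0.10100, 0.10100
  X=1: 0.10100, 0.39420, 0.16752
  X=2: 0.39420, 0.16752, 0.22102
  X=3: 0.22102, 0.45490, 0.41711
Sum of the 12 terms: H(X,Y) = 3.1576 bits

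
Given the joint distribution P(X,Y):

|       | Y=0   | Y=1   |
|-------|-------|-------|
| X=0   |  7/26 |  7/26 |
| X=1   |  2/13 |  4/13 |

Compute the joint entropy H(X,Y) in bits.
1.9580 bits

H(X,Y) = -Σ_{x,y} P(x,y) log₂ P(x,y). Per-cell terms -P(x,y)·log₂P(x,y):
  X=0: 0.50968, 0.50968
  X=1: 0.41545, 0.52321
Sum of the 4 terms: H(X,Y) = 1.9580 bits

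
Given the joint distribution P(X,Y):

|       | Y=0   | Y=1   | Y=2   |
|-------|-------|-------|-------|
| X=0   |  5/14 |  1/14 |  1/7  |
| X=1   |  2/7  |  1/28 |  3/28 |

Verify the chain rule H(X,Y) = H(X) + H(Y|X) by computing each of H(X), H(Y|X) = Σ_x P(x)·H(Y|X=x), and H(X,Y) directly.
H(X) = 0.9852 bits, H(Y|X) = 1.2516 bits, H(X,Y) = 2.2368 bits

Marginal of X (row sums):
  P(X=0) = 5/14 + 1/14 + 1/7 = 4/7
  P(X=1) = 2/7 + 1/28 + 3/28 = 3/7
H(X) = -[(4/7)·log₂(4/7) + (3/7)·log₂(3/7)]
  = 0.461346 + 0.523882 = 0.9852 bits

H(Y|X) = Σ_x P(x)·H(Y|X=x):
  X=0: P(X=0) = 4/7, P(Y|X=0) = (5/8, 1/8, 1/4) → H(Y|X=0) = 1.298795
  X=1: P(X=1) = 3/7, P(Y|X=1) = (2/3, 1/12, 1/4) → H(Y|X=1) = 1.188722
H(Y|X) = (4/7)·1.298795 + (3/7)·1.188722 = 1.2516 bits

H(X,Y) = -Σ_{x,y} P(x,y) log₂ P(x,y). Per-cell terms -P(x,y)·log₂P(x,y):
  X=0: 0.530510, 0.271954, 0.401051
  X=1: 0.516387, 0.171691, 0.345256
Sum of the 6 terms: H(X,Y) = 2.2368 bits

Chain rule check:
  H(X) + H(Y|X) = 0.9852 + 1.2516 = 2.2368 bits
  H(X,Y) = 2.2368 bits
✓ Chain rule verified.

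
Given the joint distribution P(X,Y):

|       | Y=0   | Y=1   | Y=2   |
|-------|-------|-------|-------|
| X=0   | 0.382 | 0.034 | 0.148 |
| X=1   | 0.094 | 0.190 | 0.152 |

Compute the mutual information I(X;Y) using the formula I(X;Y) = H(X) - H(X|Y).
0.2094 bits

I(X;Y) = H(X) - H(X|Y)

Marginal of X (row sums):
  P(X=0) = 0.382 + 0.034 + 0.148 = 0.564
  P(X=1) = 0.094 + 0.190 + 0.152 = 0.436
H(X) = -[0.564·log₂(0.564) + 0.436·log₂(0.436)]
  = 0.46600 + 0.52215 = 0.98815 bits

Marginal of Y (column sums):
  P(Y=0) = 0.382 + 0.094 = 0.476
  P(Y=1) = 0.034 + 0.190 = 0.224
  P(Y=2) = 0.148 + 0.152 = 0.300
H(X|Y) = Σ_y P(y)·H(X|Y=y):
  Y=0: P(Y=0) = 0.476, P(X|Y=0) = (191/238, 47/238) → H(X|Y=0) = 0.71686
  Y=1: P(Y=1) = 0.224, P(X|Y=1) = (17/112, 95/112) → H(X|Y=1) = 0.61429
  Y=2: P(Y=2) = 0.300, P(X|Y=2) = (37/75, 38/75) → H(X|Y=2) = 0.99987
H(X|Y) = 0.476·0.71686 + 0.224·0.61429 + 0.300·0.99987 = 0.77879 bits

I(X;Y) = H(X) - H(X|Y) = 0.98815 - 0.77879 = 0.2094 bits

Cross-check via I(X;Y) = H(X) + H(Y) - H(X,Y): computing H(Y) from the column sums and H(X,Y) from the 6 cells in the same way gives H(Y) = 1.51436 bits and H(X,Y) = 2.29314 bits, so
I(X;Y) = 0.98815 + 1.51436 - 2.29314 = 0.2094 bits ✓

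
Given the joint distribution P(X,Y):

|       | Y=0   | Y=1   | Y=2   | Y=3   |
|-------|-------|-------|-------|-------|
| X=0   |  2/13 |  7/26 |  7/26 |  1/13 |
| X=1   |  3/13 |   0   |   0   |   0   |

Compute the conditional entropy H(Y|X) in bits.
1.4283 bits

H(Y|X) = H(X,Y) - H(X)

H(X,Y) = -Σ_{x,y} P(x,y) log₂ P(x,y). Per-cell terms -P(x,y)·log₂P(x,y):
  X=0: 0.415452, 0.509677, 0.509677, 0.284649
  X=1: 0.488187, 0.000000, 0.000000, 0.000000
  (cells with P = 0 contribute 0)
Sum of the 8 terms: H(X,Y) = 2.20764 bits

Marginal of X (row sums):
  P(X=0) = 2/13 + 7/26 + 7/26 + 1/13 = 10/13
  P(X=1) = 3/13 + 0 + 0 + 0 = 3/13
H(X) = -[(10/13)·log₂(10/13) + (3/13)·log₂(3/13)]
  = 0.291163 + 0.488187 = 0.77935 bits

H(Y|X) = H(X,Y) - H(X) = 2.20764 - 0.77935 = 1.4283 bits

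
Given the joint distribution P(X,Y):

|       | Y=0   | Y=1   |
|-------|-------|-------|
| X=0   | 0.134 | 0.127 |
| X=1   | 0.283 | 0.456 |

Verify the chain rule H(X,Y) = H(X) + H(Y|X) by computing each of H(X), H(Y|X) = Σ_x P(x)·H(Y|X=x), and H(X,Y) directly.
H(X) = 0.8283 bits, H(Y|X) = 0.9704 bits, H(X,Y) = 1.7986 bits

Marginal of X (row sums):
  P(X=0) = 0.134 + 0.127 = 0.261
  P(X=1) = 0.283 + 0.456 = 0.739
H(X) = -[0.261·log₂(0.261) + 0.739·log₂(0.739)]
  = 0.50579 + 0.32247 = 0.8283 bits

H(Y|X) = Σ_x P(x)·H(Y|X=x):
  X=0: P(X=0) = 0.261, P(Y|X=0) = (134/261, 127/261) → H(Y|X=0) = 0.99948
  X=1: P(X=1) = 0.739, P(Y|X=1) = (283/739, 456/739) → H(Y|X=1) = 0.96010
H(Y|X) = 0.261·0.99948 + 0.739·0.96010 = 0.9704 bits

H(X,Y) = -Σ_{x,y} P(x,y) log₂ P(x,y). Per-cell terms -P(x,y)·log₂P(x,y):
  X=0: 0.38856, 0.37809
  X=1: 0.51538, 0.51660
Sum of the 4 terms: H(X,Y) = 1.7986 bits

Chain rule check:
  H(X) + H(Y|X) = 0.8283 + 0.9704 = 1.7987 bits
  H(X,Y) = 1.7986 bits
✓ Chain rule verified (Δ = 0.0001 is 4-dp rounding noise: each of the three values was rounded independently).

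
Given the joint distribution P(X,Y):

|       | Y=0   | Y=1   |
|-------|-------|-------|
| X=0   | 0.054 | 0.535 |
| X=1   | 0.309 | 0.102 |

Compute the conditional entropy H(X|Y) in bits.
0.6245 bits

H(X|Y) = H(X,Y) - H(Y)

H(X,Y) = -Σ_{x,y} P(x,y) log₂ P(x,y). Per-cell terms -P(x,y)·log₂P(x,y):
  X=0: 0.22739, 0.48278
  X=1: 0.52355, 0.33592
Sum of the 4 terms: H(X,Y) = 1.5696 bits

Marginal of Y (column sums):
  P(Y=0) = 0.054 + 0.309 = 0.363
  P(Y=1) = 0.535 + 0.102 = 0.637
H(Y) = -[0.363·log₂(0.363) + 0.637·log₂(0.637)]
  = 0.53069 + 0.41445 = 0.9451 bits

H(X|Y) = H(X,Y) - H(Y) = 1.5696 - 0.9451 = 0.6245 bits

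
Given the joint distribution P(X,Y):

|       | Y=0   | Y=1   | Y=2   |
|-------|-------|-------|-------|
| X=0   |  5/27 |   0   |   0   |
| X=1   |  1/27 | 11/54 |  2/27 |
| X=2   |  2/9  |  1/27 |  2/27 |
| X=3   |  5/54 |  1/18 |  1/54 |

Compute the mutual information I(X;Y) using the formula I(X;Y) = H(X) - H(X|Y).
0.4022 bits

I(X;Y) = H(X) - H(X|Y)

Marginal of X (row sums):
  P(X=0) = 5/27 + 0 + 0 = 5/27
  P(X=1) = 1/27 + 11/54 + 2/27 = 17/54
  P(X=2) = 2/9 + 1/27 + 2/27 = 1/3
  P(X=3) = 5/54 + 1/18 + 1/54 = 1/6
H(X) = -[(5/27)·log₂(5/27) + (17/54)·log₂(17/54) + (1/3)·log₂(1/3) + (1/6)·log₂(1/6)]
  = 0.450548 + 0.524930 + 0.528321 + 0.430827 = 1.934626 bits

Marginal of Y (column sums):
  P(Y=0) = 5/27 + 1/27 + 2/9 + 5/54 = 29/54
  P(Y=1) = 0 + 11/54 + 1/27 + 1/18 = 8/27
  P(Y=2) = 0 + 2/27 + 2/27 + 1/54 = 1/6
H(X|Y) = Σ_y P(y)·H(X|Y=y):
  Y=0: P(Y=0) = 29/54, P(X|Y=0) = (10/29, 2/29, 12/29, 5/29) → H(X|Y=0) = 1.759758
  Y=1: P(Y=1) = 8/27, P(X|Y=1) = (0, 11/16, 1/8, 3/16) → H(X|Y=1) = 1.199460
  Y=2: P(Y=2) = 1/6, P(X|Y=2) = (0, 4/9, 4/9, 1/9) → H(X|Y=2) = 1.392147
H(X|Y) = (29/54)·1.759758 + (8/27)·1.199460 + (1/6)·1.392147 = 1.532475 bits

I(X;Y) = H(X) - H(X|Y) = 1.934626 - 1.532475 = 0.4022 bits

Cross-check via I(X;Y) = H(X) + H(Y) - H(X,Y): computing H(Y) from the column sums and H(X,Y) from the 12 cells in the same way gives H(Y) = 1.432466 bits and H(X,Y) = 2.964941 bits, so
I(X;Y) = 1.934626 + 1.432466 - 2.964941 = 0.4022 bits ✓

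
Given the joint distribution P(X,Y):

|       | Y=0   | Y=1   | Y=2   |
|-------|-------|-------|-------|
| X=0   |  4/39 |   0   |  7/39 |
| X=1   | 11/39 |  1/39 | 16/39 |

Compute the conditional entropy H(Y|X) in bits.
1.1014 bits

H(Y|X) = H(X,Y) - H(X)

H(X,Y) = -Σ_{x,y} P(x,y) log₂ P(x,y). Per-cell terms -P(x,y)·log₂P(x,y):
  X=0: 0.3370, 0.0000, 0.4448
  X=1: 0.5150, 0.1355, 0.5273
  (cells with P = 0 contribute 0)
Sum of the 6 terms: H(X,Y) = 1.9596 bits

Marginal of X (row sums):
  P(X=0) = 4/39 + 0 + 7/39 = 11/39
  P(X=1) = 11/39 + 1/39 + 16/39 = 28/39
H(X) = -[(11/39)·log₂(11/39) + (28/39)·log₂(28/39)]
  = 0.5150 + 0.3432 = 0.8582 bits

H(Y|X) = H(X,Y) - H(X) = 1.9596 - 0.8582 = 1.1014 bits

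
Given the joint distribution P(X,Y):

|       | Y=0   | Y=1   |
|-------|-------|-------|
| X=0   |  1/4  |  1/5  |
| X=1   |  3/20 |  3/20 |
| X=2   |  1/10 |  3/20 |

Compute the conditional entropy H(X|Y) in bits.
1.5282 bits

H(X|Y) = H(X,Y) - H(Y)

H(X,Y) = -Σ_{x,y} P(x,y) log₂ P(x,y). Per-cell terms -P(x,y)·log₂P(x,y):
  X=0: 0.50000, 0.46439
  X=1: 0.41054, 0.41054
  X=2: 0.33219, 0.41054
Sum of the 6 terms: H(X,Y) = 2.5282 bits

Marginal of Y (column sums):
  P(Y=0) = 1/4 + 3/20 + 1/10 = 1/2
  P(Y=1) = 1/5 + 3/20 + 3/20 = 1/2
H(Y) = -[(1/2)·log₂(1/2) + (1/2)·log₂(1/2)]
  = 0.50000 + 0.50000 = 1.0000 bits

H(X|Y) = H(X,Y) - H(Y) = 2.5282 - 1.0000 = 1.5282 bits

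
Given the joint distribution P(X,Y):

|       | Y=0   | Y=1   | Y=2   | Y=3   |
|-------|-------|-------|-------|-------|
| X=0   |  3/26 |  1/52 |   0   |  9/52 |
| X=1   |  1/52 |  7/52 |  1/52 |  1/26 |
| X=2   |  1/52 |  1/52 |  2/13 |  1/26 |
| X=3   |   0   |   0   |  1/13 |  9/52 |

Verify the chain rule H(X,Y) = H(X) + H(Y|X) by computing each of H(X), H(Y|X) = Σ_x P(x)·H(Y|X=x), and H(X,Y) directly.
H(X) = 1.9855 bits, H(Y|X) = 1.2492 bits, H(X,Y) = 3.2347 bits

Marginal of X (row sums):
  P(X=0) = 3/26 + 1/52 + 0 + 9/52 = 4/13
  P(X=1) = 1/52 + 7/52 + 1/52 + 1/26 = 11/52
  P(X=2) = 1/52 + 1/52 + 2/13 + 1/26 = 3/13
  P(X=3) = 0 + 0 + 1/13 + 9/52 = 1/4
H(X) = -[(4/13)·log₂(4/13) + (11/52)·log₂(11/52) + (3/13)·log₂(3/13) + (1/4)·log₂(1/4)]
  = 0.5232 + 0.4741 + 0.4882 + 0.5000 = 1.9855 bits

H(Y|X) = Σ_x P(x)·H(Y|X=x):
  X=0: P(X=0) = 4/13, P(Y|X=0) = (3/8, 1/16, 0, 9/16) → H(Y|X=0) = 1.2476
  X=1: P(X=1) = 11/52, P(Y|X=1) = (1/11, 7/11, 1/11, 2/11) → H(Y|X=1) = 1.4911
  X=2: P(X=2) = 3/13, P(Y|X=2) = (1/12, 1/12, 2/3, 1/6) → H(Y|X=2) = 1.4183
  X=3: P(X=3) = 1/4, P(Y|X=3) = (0, 0, 4/13, 9/13) → H(Y|X=3) = 0.8905
H(Y|X) = (4/13)·1.2476 + (11/52)·1.4911 + (3/13)·1.4183 + (1/4)·0.8905 = 1.2492 bits

H(X,Y) = -Σ_{x,y} P(x,y) log₂ P(x,y). Per-cell terms -P(x,y)·log₂P(x,y):
  X=0: 0.3595, 0.1096, 0.0000, 0.4380
  X=1: 0.1096, 0.3895, 0.1096, 0.1808
  X=2: 0.1096, 0.1096, 0.4155, 0.1808
  X=3: 0.0000, 0.0000, 0.2846, 0.4380
  (cells with P = 0 contribute 0)
Sum of the 16 terms: H(X,Y) = 3.2347 bits

Chain rule check:
  H(X) + H(Y|X) = 1.9855 + 1.2492 = 3.2347 bits
  H(X,Y) = 3.2347 bits
✓ Chain rule verified.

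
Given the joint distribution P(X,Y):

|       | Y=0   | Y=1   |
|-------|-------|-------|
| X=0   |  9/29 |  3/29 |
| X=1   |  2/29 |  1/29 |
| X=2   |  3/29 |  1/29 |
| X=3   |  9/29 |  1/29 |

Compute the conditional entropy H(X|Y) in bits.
1.7580 bits

H(X|Y) = H(X,Y) - H(Y)

H(X,Y) = -Σ_{x,y} P(x,y) log₂ P(x,y). Per-cell terms -P(x,y)·log₂P(x,y):
  X=0: 0.523879, 0.338588
  X=1: 0.266068, 0.167517
  X=2: 0.338588, 0.167517
  X=3: 0.523879, 0.167517
Sum of the 8 terms: H(X,Y) = 2.49355 bits

Marginal of Y (column sums):
  P(Y=0) = 9/29 + 2/29 + 3/29 + 9/29 = 23/29
  P(Y=1) = 3/29 + 1/29 + 1/29 + 1/29 = 6/29
H(Y) = -[(23/29)·log₂(23/29) + (6/29)·log₂(6/29)]
  = 0.265229 + 0.470280 = 0.73551 bits

H(X|Y) = H(X,Y) - H(Y) = 2.49355 - 0.73551 = 1.7580 bits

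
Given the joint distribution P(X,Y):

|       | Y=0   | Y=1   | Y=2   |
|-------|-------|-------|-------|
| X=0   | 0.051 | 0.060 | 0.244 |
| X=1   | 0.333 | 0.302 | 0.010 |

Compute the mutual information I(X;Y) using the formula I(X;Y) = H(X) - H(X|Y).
0.4261 bits

I(X;Y) = H(X) - H(X|Y)

Marginal of X (row sums):
  P(X=0) = 0.051 + 0.060 + 0.244 = 0.355
  P(X=1) = 0.333 + 0.302 + 0.010 = 0.645
H(X) = -[0.355·log₂(0.355) + 0.645·log₂(0.645)]
  = 0.5304087 + 0.4080457 = 0.938454 bits

Marginal of Y (column sums):
  P(Y=0) = 0.051 + 0.333 = 0.384
  P(Y=1) = 0.060 + 0.302 = 0.362
  P(Y=2) = 0.244 + 0.010 = 0.254
H(X|Y) = Σ_y P(y)·H(X|Y=y):
  Y=0: P(Y=0) = 0.384, P(X|Y=0) = (17/128, 111/128) → H(X|Y=0) = 0.5651013
  Y=1: P(Y=1) = 0.362, P(X|Y=1) = (30/181, 151/181) → H(X|Y=1) = 0.6478800
  Y=2: P(Y=2) = 0.254, P(X|Y=2) = (122/127, 5/127) → H(X|Y=2) = 0.2393965
H(X|Y) = 0.384·0.5651013 + 0.362·0.6478800 + 0.254·0.2393965 = 0.512338 bits

I(X;Y) = H(X) - H(X|Y) = 0.938454 - 0.512338 = 0.4261 bits

Cross-check via I(X;Y) = H(X) + H(Y) - H(X,Y): computing H(Y) from the column sums and H(X,Y) from the 6 cells in the same way gives H(Y) = 1.563089 bits and H(X,Y) = 2.075427 bits, so
I(X;Y) = 0.938454 + 1.563089 - 2.075427 = 0.4261 bits ✓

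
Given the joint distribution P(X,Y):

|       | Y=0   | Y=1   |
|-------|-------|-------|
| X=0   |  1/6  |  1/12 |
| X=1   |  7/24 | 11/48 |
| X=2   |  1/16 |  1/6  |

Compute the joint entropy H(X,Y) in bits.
2.4160 bits

H(X,Y) = -Σ_{x,y} P(x,y) log₂ P(x,y). Per-cell terms -P(x,y)·log₂P(x,y):
  X=0: 0.43083, 0.29875
  X=1: 0.51847, 0.48710
  X=2: 0.25000, 0.43083
Sum of the 6 terms: H(X,Y) = 2.4160 bits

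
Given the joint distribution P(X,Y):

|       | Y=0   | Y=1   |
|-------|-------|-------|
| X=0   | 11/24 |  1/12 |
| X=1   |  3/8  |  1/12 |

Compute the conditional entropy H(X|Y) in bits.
0.9940 bits

H(X|Y) = H(X,Y) - H(Y)

H(X,Y) = -Σ_{x,y} P(x,y) log₂ P(x,y). Per-cell terms -P(x,y)·log₂P(x,y):
  X=0: 0.51587, 0.29875
  X=1: 0.53064, 0.29875
Sum of the 4 terms: H(X,Y) = 1.6440 bits

Marginal of Y (column sums):
  P(Y=0) = 11/24 + 3/8 = 5/6
  P(Y=1) = 1/12 + 1/12 = 1/6
H(Y) = -[(5/6)·log₂(5/6) + (1/6)·log₂(1/6)]
  = 0.21920 + 0.43083 = 0.6500 bits

H(X|Y) = H(X,Y) - H(Y) = 1.6440 - 0.6500 = 0.9940 bits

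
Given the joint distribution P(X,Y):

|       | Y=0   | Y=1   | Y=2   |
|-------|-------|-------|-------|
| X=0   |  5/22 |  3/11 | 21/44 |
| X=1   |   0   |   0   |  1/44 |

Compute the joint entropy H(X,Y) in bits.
1.6304 bits

H(X,Y) = -Σ_{x,y} P(x,y) log₂ P(x,y). Per-cell terms -P(x,y)·log₂P(x,y):
  X=0: 0.4858, 0.5112, 0.5093
  X=1: 0.0000, 0.0000, 0.1241
  (cells with P = 0 contribute 0)
Sum of the 6 terms: H(X,Y) = 1.6304 bits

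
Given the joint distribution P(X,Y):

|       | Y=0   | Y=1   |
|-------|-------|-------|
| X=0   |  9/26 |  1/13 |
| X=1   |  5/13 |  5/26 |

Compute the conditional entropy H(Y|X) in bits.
0.8192 bits

H(Y|X) = H(X,Y) - H(X)

H(X,Y) = -Σ_{x,y} P(x,y) log₂ P(x,y). Per-cell terms -P(x,y)·log₂P(x,y):
  X=0: 0.52979, 0.28465
  X=1: 0.53020, 0.45741
Sum of the 4 terms: H(X,Y) = 1.80205 bits

Marginal of X (row sums):
  P(X=0) = 9/26 + 1/13 = 11/26
  P(X=1) = 5/13 + 5/26 = 15/26
H(X) = -[(11/26)·log₂(11/26) + (15/26)·log₂(15/26)]
  = 0.52504 + 0.45782 = 0.98286 bits

H(Y|X) = H(X,Y) - H(X) = 1.80205 - 0.98286 = 0.8192 bits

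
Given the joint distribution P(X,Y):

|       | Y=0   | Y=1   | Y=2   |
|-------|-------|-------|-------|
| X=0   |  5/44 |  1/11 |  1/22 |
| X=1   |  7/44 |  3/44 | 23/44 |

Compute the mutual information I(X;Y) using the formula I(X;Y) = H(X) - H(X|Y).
0.1588 bits

I(X;Y) = H(X) - H(X|Y)

Marginal of X (row sums):
  P(X=0) = 5/44 + 1/11 + 1/22 = 1/4
  P(X=1) = 7/44 + 3/44 + 23/44 = 3/4
H(X) = -[(1/4)·log₂(1/4) + (3/4)·log₂(3/4)]
  = 0.5000 + 0.3113 = 0.8113 bits

Marginal of Y (column sums):
  P(Y=0) = 5/44 + 7/44 = 3/11
  P(Y=1) = 1/11 + 3/44 = 7/44
  P(Y=2) = 1/22 + 23/44 = 25/44
H(X|Y) = Σ_y P(y)·H(X|Y=y):
  Y=0: P(Y=0) = 3/11, P(X|Y=0) = (5/12, 7/12) → H(X|Y=0) = 0.9799
  Y=1: P(Y=1) = 7/44, P(X|Y=1) = (4/7, 3/7) → H(X|Y=1) = 0.9852
  Y=2: P(Y=2) = 25/44, P(X|Y=2) = (2/25, 23/25) → H(X|Y=2) = 0.4022
H(X|Y) = (3/11)·0.9799 + (7/44)·0.9852 + (25/44)·0.4022 = 0.6525 bits

I(X;Y) = H(X) - H(X|Y) = 0.8113 - 0.6525 = 0.1588 bits

Cross-check via I(X;Y) = H(X) + H(Y) - H(X,Y): computing H(Y) from the column sums and H(X,Y) from the 6 cells in the same way gives H(Y) = 1.3965 bits and H(X,Y) = 2.0490 bits, so
I(X;Y) = 0.8113 + 1.3965 - 2.0490 = 0.1588 bits ✓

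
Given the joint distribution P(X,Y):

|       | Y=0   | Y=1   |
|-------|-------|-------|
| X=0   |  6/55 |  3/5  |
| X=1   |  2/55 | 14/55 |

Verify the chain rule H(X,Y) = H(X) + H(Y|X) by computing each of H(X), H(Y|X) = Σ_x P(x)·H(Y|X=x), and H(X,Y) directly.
H(X) = 0.8699 bits, H(Y|X) = 0.5973 bits, H(X,Y) = 1.4672 bits

Marginal of X (row sums):
  P(X=0) = 6/55 + 3/5 = 39/55
  P(X=1) = 2/55 + 14/55 = 16/55
H(X) = -[(39/55)·log₂(39/55) + (16/55)·log₂(16/55)]
  = 0.35168 + 0.51821 = 0.8699 bits

H(Y|X) = Σ_x P(x)·H(Y|X=x):
  X=0: P(X=0) = 39/55, P(Y|X=0) = (2/13, 11/13) → H(Y|X=0) = 0.61938
  X=1: P(X=1) = 16/55, P(Y|X=1) = (1/8, 7/8) → H(Y|X=1) = 0.54356
H(Y|X) = (39/55)·0.61938 + (16/55)·0.54356 = 0.5973 bits

H(X,Y) = -Σ_{x,y} P(x,y) log₂ P(x,y). Per-cell terms -P(x,y)·log₂P(x,y):
  X=0: 0.34870, 0.44218
  X=1: 0.17387, 0.50247
Sum of the 4 terms: H(X,Y) = 1.4672 bits

Chain rule check:
  H(X) + H(Y|X) = 0.8699 + 0.5973 = 1.4672 bits
  H(X,Y) = 1.4672 bits
✓ Chain rule verified.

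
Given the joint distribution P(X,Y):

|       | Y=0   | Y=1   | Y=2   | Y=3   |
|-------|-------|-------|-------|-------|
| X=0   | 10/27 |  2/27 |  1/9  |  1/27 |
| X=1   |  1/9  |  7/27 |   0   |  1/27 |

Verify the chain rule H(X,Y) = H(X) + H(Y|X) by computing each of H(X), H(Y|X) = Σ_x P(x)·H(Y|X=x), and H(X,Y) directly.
H(X) = 0.9751 bits, H(Y|X) = 1.3953 bits, H(X,Y) = 2.3704 bits

Marginal of X (row sums):
  P(X=0) = 10/27 + 2/27 + 1/9 + 1/27 = 16/27
  P(X=1) = 1/9 + 7/27 + 0 + 1/27 = 11/27
H(X) = -[(16/27)·log₂(16/27) + (11/27)·log₂(11/27)]
  = 0.44734 + 0.52778 = 0.9751 bits

H(Y|X) = Σ_x P(x)·H(Y|X=x):
  X=0: P(X=0) = 16/27, P(Y|X=0) = (5/8, 1/8, 3/16, 1/16) → H(Y|X=0) = 1.50161
  X=1: P(X=1) = 11/27, P(Y|X=1) = (3/11, 7/11, 0, 1/11) → H(Y|X=1) = 1.24067
H(Y|X) = (16/27)·1.50161 + (11/27)·1.24067 = 1.3953 bits

H(X,Y) = -Σ_{x,y} P(x,y) log₂ P(x,y). Per-cell terms -P(x,y)·log₂P(x,y):
  X=0: 0.53073, 0.27814, 0.35221, 0.17611
  X=1: 0.35221, 0.50492, 0.00000, 0.17611
  (cells with P = 0 contribute 0)
Sum of the 8 terms: H(X,Y) = 2.3704 bits

Chain rule check:
  H(X) + H(Y|X) = 0.9751 + 1.3953 = 2.3704 bits
  H(X,Y) = 2.3704 bits
✓ Chain rule verified.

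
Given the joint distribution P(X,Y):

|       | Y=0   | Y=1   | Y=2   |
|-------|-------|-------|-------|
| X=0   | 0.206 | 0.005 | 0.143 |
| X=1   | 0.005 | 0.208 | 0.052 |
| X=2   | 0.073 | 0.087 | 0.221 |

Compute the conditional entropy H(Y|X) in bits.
1.1352 bits

H(Y|X) = H(X,Y) - H(X)

H(X,Y) = -Σ_{x,y} P(x,y) log₂ P(x,y). Per-cell terms -P(x,y)·log₂P(x,y):
  X=0: 0.46953, 0.03822, 0.40125
  X=1: 0.03822, 0.47119, 0.22180
  X=2: 0.27565, 0.30649, 0.48131
Sum of the 9 terms: H(X,Y) = 2.7037 bits

Marginal of X (row sums):
  P(X=0) = 0.206 + 0.005 + 0.143 = 0.354
  P(X=1) = 0.005 + 0.208 + 0.052 = 0.265
  P(X=2) = 0.073 + 0.087 + 0.221 = 0.381
H(X) = -[0.354·log₂(0.354) + 0.265·log₂(0.265) + 0.381·log₂(0.381)]
  = 0.53036 + 0.50772 + 0.53040 = 1.5685 bits

H(Y|X) = H(X,Y) - H(X) = 2.7037 - 1.5685 = 1.1352 bits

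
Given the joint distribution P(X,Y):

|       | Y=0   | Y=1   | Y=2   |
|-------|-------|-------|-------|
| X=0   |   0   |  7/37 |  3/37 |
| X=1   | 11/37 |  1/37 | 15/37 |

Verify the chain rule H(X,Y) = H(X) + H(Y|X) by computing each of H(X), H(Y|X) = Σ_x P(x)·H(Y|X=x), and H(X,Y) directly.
H(X) = 0.8419 bits, H(Y|X) = 1.0956 bits, H(X,Y) = 1.9375 bits

Marginal of X (row sums):
  P(X=0) = 0 + 7/37 + 3/37 = 10/37
  P(X=1) = 11/37 + 1/37 + 15/37 = 27/37
H(X) = -[(10/37)·log₂(10/37) + (27/37)·log₂(27/37)]
  = 0.510142 + 0.331710 = 0.8419 bits

H(Y|X) = Σ_x P(x)·H(Y|X=x):
  X=0: P(X=0) = 10/37, P(Y|X=0) = (0, 7/10, 3/10) → H(Y|X=0) = 0.881291
  X=1: P(X=1) = 27/37, P(Y|X=1) = (11/27, 1/27, 5/9) → H(Y|X=1) = 1.174995
H(Y|X) = (10/37)·0.881291 + (27/37)·1.174995 = 1.0956 bits

H(X,Y) = -Σ_{x,y} P(x,y) log₂ P(x,y). Per-cell terms -P(x,y)·log₂P(x,y):
  X=0: 0.000000, 0.454451, 0.293878
  X=1: 0.520277, 0.140796, 0.528066
  (cells with P = 0 contribute 0)
Sum of the 6 terms: H(X,Y) = 1.9375 bits

Chain rule check:
  H(X) + H(Y|X) = 0.8419 + 1.0956 = 1.9375 bits
  H(X,Y) = 1.9375 bits
✓ Chain rule verified.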